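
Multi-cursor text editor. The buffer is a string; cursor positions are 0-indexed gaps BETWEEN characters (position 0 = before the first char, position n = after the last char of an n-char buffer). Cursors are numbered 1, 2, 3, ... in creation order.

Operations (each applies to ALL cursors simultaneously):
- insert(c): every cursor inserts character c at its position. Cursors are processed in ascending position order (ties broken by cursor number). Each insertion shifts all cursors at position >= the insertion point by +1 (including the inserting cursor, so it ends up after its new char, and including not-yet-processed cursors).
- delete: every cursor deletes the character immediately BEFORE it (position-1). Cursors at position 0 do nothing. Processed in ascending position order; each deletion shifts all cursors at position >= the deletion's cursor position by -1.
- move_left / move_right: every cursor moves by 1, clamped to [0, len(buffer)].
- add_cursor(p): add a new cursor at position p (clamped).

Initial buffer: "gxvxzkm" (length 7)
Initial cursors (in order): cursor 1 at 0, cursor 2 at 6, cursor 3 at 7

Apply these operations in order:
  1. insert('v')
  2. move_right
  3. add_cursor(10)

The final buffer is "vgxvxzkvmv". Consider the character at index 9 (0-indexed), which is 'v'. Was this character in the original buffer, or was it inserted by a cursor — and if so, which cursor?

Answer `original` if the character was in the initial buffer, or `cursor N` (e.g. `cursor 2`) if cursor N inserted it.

After op 1 (insert('v')): buffer="vgxvxzkvmv" (len 10), cursors c1@1 c2@8 c3@10, authorship 1......2.3
After op 2 (move_right): buffer="vgxvxzkvmv" (len 10), cursors c1@2 c2@9 c3@10, authorship 1......2.3
After op 3 (add_cursor(10)): buffer="vgxvxzkvmv" (len 10), cursors c1@2 c2@9 c3@10 c4@10, authorship 1......2.3
Authorship (.=original, N=cursor N): 1 . . . . . . 2 . 3
Index 9: author = 3

Answer: cursor 3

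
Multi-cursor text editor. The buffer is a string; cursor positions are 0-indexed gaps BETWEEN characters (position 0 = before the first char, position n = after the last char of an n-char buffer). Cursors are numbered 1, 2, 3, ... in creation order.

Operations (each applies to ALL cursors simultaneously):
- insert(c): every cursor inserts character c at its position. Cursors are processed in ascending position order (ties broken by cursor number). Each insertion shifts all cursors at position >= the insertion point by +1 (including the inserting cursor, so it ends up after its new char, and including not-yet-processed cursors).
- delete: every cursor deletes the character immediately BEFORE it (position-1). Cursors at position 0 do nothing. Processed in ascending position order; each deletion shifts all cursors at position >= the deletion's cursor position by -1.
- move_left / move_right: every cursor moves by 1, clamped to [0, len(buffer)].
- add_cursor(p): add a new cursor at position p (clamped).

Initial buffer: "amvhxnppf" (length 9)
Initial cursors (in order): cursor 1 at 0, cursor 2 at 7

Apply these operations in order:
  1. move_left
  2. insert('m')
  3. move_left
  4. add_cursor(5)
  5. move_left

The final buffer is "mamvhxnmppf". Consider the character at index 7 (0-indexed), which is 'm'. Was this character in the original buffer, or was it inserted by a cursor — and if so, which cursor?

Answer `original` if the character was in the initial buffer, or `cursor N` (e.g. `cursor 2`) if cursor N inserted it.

After op 1 (move_left): buffer="amvhxnppf" (len 9), cursors c1@0 c2@6, authorship .........
After op 2 (insert('m')): buffer="mamvhxnmppf" (len 11), cursors c1@1 c2@8, authorship 1......2...
After op 3 (move_left): buffer="mamvhxnmppf" (len 11), cursors c1@0 c2@7, authorship 1......2...
After op 4 (add_cursor(5)): buffer="mamvhxnmppf" (len 11), cursors c1@0 c3@5 c2@7, authorship 1......2...
After op 5 (move_left): buffer="mamvhxnmppf" (len 11), cursors c1@0 c3@4 c2@6, authorship 1......2...
Authorship (.=original, N=cursor N): 1 . . . . . . 2 . . .
Index 7: author = 2

Answer: cursor 2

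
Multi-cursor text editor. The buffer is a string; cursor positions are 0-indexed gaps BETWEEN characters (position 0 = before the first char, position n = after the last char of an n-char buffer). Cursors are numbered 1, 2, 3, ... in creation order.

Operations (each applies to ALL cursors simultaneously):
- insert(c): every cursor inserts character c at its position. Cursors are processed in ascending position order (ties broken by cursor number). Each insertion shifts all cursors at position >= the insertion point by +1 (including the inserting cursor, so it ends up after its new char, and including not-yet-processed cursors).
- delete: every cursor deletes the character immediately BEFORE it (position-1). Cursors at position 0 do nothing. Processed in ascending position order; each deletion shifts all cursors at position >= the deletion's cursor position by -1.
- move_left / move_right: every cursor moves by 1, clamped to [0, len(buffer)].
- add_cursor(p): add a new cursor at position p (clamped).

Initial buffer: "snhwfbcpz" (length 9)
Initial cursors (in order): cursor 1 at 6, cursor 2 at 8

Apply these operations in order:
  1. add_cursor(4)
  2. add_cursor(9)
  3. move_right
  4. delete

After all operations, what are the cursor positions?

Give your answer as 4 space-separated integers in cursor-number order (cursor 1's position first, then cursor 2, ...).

Answer: 5 5 4 5

Derivation:
After op 1 (add_cursor(4)): buffer="snhwfbcpz" (len 9), cursors c3@4 c1@6 c2@8, authorship .........
After op 2 (add_cursor(9)): buffer="snhwfbcpz" (len 9), cursors c3@4 c1@6 c2@8 c4@9, authorship .........
After op 3 (move_right): buffer="snhwfbcpz" (len 9), cursors c3@5 c1@7 c2@9 c4@9, authorship .........
After op 4 (delete): buffer="snhwb" (len 5), cursors c3@4 c1@5 c2@5 c4@5, authorship .....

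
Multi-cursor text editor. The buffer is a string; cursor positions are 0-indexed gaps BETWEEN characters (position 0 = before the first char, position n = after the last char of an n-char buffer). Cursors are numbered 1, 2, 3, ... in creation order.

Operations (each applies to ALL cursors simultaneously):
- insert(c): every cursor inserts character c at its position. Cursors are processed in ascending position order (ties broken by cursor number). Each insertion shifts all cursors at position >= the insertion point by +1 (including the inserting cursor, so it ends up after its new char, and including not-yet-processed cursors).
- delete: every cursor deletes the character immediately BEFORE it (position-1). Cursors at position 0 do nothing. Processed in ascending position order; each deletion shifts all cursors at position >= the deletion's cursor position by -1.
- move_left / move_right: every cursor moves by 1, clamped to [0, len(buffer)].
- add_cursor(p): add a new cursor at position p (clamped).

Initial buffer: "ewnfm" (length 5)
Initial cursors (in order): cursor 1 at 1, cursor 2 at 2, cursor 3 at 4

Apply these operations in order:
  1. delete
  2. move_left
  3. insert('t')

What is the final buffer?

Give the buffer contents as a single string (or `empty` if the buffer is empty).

After op 1 (delete): buffer="nm" (len 2), cursors c1@0 c2@0 c3@1, authorship ..
After op 2 (move_left): buffer="nm" (len 2), cursors c1@0 c2@0 c3@0, authorship ..
After op 3 (insert('t')): buffer="tttnm" (len 5), cursors c1@3 c2@3 c3@3, authorship 123..

Answer: tttnm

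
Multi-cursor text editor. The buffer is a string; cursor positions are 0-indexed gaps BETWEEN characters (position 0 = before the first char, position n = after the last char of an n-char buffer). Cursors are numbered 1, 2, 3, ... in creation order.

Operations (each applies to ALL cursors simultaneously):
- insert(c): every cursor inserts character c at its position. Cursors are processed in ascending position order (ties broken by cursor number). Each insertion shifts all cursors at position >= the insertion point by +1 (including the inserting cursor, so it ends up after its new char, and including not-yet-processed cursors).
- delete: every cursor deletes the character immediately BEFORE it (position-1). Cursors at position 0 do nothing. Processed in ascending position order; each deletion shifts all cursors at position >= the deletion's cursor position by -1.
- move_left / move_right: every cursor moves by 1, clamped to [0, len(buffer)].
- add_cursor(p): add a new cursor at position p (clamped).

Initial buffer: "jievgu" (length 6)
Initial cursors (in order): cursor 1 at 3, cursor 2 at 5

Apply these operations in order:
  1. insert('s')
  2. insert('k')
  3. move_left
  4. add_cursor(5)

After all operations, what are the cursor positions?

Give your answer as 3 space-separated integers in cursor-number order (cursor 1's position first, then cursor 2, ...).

After op 1 (insert('s')): buffer="jiesvgsu" (len 8), cursors c1@4 c2@7, authorship ...1..2.
After op 2 (insert('k')): buffer="jieskvgsku" (len 10), cursors c1@5 c2@9, authorship ...11..22.
After op 3 (move_left): buffer="jieskvgsku" (len 10), cursors c1@4 c2@8, authorship ...11..22.
After op 4 (add_cursor(5)): buffer="jieskvgsku" (len 10), cursors c1@4 c3@5 c2@8, authorship ...11..22.

Answer: 4 8 5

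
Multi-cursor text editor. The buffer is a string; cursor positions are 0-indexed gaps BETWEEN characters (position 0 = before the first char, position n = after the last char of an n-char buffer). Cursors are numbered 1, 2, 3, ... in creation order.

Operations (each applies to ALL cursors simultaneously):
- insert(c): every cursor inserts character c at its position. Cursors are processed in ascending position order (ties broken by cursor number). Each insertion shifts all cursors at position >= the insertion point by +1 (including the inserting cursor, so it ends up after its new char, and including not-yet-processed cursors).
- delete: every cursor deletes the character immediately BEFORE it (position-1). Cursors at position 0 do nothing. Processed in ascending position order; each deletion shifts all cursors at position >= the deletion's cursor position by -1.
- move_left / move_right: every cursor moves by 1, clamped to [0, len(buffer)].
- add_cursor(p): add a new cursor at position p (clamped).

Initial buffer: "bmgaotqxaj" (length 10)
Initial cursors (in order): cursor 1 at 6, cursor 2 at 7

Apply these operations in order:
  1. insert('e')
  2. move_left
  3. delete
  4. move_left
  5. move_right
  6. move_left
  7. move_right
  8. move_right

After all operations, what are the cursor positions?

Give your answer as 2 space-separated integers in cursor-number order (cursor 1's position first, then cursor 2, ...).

Answer: 6 7

Derivation:
After op 1 (insert('e')): buffer="bmgaoteqexaj" (len 12), cursors c1@7 c2@9, authorship ......1.2...
After op 2 (move_left): buffer="bmgaoteqexaj" (len 12), cursors c1@6 c2@8, authorship ......1.2...
After op 3 (delete): buffer="bmgaoeexaj" (len 10), cursors c1@5 c2@6, authorship .....12...
After op 4 (move_left): buffer="bmgaoeexaj" (len 10), cursors c1@4 c2@5, authorship .....12...
After op 5 (move_right): buffer="bmgaoeexaj" (len 10), cursors c1@5 c2@6, authorship .....12...
After op 6 (move_left): buffer="bmgaoeexaj" (len 10), cursors c1@4 c2@5, authorship .....12...
After op 7 (move_right): buffer="bmgaoeexaj" (len 10), cursors c1@5 c2@6, authorship .....12...
After op 8 (move_right): buffer="bmgaoeexaj" (len 10), cursors c1@6 c2@7, authorship .....12...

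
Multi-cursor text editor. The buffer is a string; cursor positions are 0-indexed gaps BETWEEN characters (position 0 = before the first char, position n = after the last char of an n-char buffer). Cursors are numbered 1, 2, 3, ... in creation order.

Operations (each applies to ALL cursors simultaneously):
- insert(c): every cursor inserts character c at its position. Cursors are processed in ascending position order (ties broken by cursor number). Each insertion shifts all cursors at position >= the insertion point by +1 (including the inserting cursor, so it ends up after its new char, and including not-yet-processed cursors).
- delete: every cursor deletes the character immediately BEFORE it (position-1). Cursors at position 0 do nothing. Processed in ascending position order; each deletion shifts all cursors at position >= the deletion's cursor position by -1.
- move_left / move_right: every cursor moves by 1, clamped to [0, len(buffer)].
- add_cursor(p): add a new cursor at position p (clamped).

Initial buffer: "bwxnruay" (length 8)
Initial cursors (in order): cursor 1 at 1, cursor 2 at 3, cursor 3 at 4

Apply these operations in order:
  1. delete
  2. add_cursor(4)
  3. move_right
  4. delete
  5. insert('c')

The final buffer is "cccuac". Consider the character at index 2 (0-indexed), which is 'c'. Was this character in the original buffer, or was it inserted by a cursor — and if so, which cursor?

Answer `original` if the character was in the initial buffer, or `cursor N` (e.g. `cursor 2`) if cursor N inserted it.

Answer: cursor 3

Derivation:
After op 1 (delete): buffer="wruay" (len 5), cursors c1@0 c2@1 c3@1, authorship .....
After op 2 (add_cursor(4)): buffer="wruay" (len 5), cursors c1@0 c2@1 c3@1 c4@4, authorship .....
After op 3 (move_right): buffer="wruay" (len 5), cursors c1@1 c2@2 c3@2 c4@5, authorship .....
After op 4 (delete): buffer="ua" (len 2), cursors c1@0 c2@0 c3@0 c4@2, authorship ..
After op 5 (insert('c')): buffer="cccuac" (len 6), cursors c1@3 c2@3 c3@3 c4@6, authorship 123..4
Authorship (.=original, N=cursor N): 1 2 3 . . 4
Index 2: author = 3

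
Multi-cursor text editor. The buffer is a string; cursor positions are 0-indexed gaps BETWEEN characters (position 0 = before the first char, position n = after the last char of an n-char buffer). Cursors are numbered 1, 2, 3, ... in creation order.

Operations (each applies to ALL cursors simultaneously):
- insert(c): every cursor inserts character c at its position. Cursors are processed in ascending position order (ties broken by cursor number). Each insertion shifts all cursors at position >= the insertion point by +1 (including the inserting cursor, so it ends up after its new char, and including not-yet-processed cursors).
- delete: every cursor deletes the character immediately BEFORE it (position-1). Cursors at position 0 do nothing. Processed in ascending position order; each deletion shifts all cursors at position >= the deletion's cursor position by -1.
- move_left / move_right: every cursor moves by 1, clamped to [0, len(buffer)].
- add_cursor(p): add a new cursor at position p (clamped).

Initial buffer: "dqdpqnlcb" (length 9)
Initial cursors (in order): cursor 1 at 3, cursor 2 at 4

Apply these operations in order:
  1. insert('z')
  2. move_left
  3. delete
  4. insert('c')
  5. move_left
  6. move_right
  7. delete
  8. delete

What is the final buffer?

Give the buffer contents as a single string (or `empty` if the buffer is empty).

After op 1 (insert('z')): buffer="dqdzpzqnlcb" (len 11), cursors c1@4 c2@6, authorship ...1.2.....
After op 2 (move_left): buffer="dqdzpzqnlcb" (len 11), cursors c1@3 c2@5, authorship ...1.2.....
After op 3 (delete): buffer="dqzzqnlcb" (len 9), cursors c1@2 c2@3, authorship ..12.....
After op 4 (insert('c')): buffer="dqczczqnlcb" (len 11), cursors c1@3 c2@5, authorship ..1122.....
After op 5 (move_left): buffer="dqczczqnlcb" (len 11), cursors c1@2 c2@4, authorship ..1122.....
After op 6 (move_right): buffer="dqczczqnlcb" (len 11), cursors c1@3 c2@5, authorship ..1122.....
After op 7 (delete): buffer="dqzzqnlcb" (len 9), cursors c1@2 c2@3, authorship ..12.....
After op 8 (delete): buffer="dzqnlcb" (len 7), cursors c1@1 c2@1, authorship .2.....

Answer: dzqnlcb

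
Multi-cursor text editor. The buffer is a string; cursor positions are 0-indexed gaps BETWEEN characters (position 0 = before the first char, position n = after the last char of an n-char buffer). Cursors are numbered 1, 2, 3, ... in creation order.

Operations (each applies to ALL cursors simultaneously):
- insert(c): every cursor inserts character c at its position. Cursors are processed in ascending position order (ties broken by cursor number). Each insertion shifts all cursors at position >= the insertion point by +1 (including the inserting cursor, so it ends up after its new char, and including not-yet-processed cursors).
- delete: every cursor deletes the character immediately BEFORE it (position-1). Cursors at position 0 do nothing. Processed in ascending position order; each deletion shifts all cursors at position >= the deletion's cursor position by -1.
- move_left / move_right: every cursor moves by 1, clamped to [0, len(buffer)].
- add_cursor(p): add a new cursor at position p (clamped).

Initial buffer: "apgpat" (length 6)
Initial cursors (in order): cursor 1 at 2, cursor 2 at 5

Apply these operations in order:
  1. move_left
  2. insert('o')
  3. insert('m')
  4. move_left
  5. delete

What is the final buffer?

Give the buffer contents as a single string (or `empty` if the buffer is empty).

Answer: ampgpmat

Derivation:
After op 1 (move_left): buffer="apgpat" (len 6), cursors c1@1 c2@4, authorship ......
After op 2 (insert('o')): buffer="aopgpoat" (len 8), cursors c1@2 c2@6, authorship .1...2..
After op 3 (insert('m')): buffer="aompgpomat" (len 10), cursors c1@3 c2@8, authorship .11...22..
After op 4 (move_left): buffer="aompgpomat" (len 10), cursors c1@2 c2@7, authorship .11...22..
After op 5 (delete): buffer="ampgpmat" (len 8), cursors c1@1 c2@5, authorship .1...2..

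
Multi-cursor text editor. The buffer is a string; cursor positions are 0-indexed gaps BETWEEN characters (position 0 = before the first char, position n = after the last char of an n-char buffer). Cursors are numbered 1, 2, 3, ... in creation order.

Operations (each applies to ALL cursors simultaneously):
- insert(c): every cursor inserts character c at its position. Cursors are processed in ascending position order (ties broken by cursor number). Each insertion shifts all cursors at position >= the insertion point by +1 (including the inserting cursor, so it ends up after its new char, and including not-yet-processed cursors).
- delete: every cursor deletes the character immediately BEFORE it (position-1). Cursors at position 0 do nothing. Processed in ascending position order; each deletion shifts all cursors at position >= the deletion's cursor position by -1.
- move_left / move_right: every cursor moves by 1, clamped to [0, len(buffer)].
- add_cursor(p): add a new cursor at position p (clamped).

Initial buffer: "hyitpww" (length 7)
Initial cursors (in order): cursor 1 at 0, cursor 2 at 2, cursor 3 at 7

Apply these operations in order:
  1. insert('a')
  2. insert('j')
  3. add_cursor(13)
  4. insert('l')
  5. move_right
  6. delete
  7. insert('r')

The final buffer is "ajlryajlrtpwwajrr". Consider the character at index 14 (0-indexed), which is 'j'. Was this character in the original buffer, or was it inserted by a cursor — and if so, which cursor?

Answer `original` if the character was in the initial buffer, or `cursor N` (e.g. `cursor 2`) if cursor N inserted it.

After op 1 (insert('a')): buffer="ahyaitpwwa" (len 10), cursors c1@1 c2@4 c3@10, authorship 1..2.....3
After op 2 (insert('j')): buffer="ajhyajitpwwaj" (len 13), cursors c1@2 c2@6 c3@13, authorship 11..22.....33
After op 3 (add_cursor(13)): buffer="ajhyajitpwwaj" (len 13), cursors c1@2 c2@6 c3@13 c4@13, authorship 11..22.....33
After op 4 (insert('l')): buffer="ajlhyajlitpwwajll" (len 17), cursors c1@3 c2@8 c3@17 c4@17, authorship 111..222.....3334
After op 5 (move_right): buffer="ajlhyajlitpwwajll" (len 17), cursors c1@4 c2@9 c3@17 c4@17, authorship 111..222.....3334
After op 6 (delete): buffer="ajlyajltpwwaj" (len 13), cursors c1@3 c2@7 c3@13 c4@13, authorship 111.222....33
After op 7 (insert('r')): buffer="ajlryajlrtpwwajrr" (len 17), cursors c1@4 c2@9 c3@17 c4@17, authorship 1111.2222....3334
Authorship (.=original, N=cursor N): 1 1 1 1 . 2 2 2 2 . . . . 3 3 3 4
Index 14: author = 3

Answer: cursor 3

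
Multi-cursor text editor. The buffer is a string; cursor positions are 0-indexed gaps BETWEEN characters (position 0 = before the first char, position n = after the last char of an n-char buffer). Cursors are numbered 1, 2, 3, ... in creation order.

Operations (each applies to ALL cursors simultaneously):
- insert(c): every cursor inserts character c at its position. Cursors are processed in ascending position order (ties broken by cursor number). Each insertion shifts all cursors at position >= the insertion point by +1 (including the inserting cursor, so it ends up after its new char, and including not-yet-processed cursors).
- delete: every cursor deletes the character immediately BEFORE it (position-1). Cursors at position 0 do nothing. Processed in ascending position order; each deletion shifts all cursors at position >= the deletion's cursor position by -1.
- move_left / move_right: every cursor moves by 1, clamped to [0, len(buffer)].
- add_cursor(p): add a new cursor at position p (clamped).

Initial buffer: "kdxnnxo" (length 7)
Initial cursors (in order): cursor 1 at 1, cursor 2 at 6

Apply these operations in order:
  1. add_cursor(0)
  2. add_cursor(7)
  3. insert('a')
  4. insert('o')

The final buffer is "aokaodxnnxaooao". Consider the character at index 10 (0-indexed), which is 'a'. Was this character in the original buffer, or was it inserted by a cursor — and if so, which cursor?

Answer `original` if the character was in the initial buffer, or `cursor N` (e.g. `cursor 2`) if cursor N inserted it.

After op 1 (add_cursor(0)): buffer="kdxnnxo" (len 7), cursors c3@0 c1@1 c2@6, authorship .......
After op 2 (add_cursor(7)): buffer="kdxnnxo" (len 7), cursors c3@0 c1@1 c2@6 c4@7, authorship .......
After op 3 (insert('a')): buffer="akadxnnxaoa" (len 11), cursors c3@1 c1@3 c2@9 c4@11, authorship 3.1.....2.4
After op 4 (insert('o')): buffer="aokaodxnnxaooao" (len 15), cursors c3@2 c1@5 c2@12 c4@15, authorship 33.11.....22.44
Authorship (.=original, N=cursor N): 3 3 . 1 1 . . . . . 2 2 . 4 4
Index 10: author = 2

Answer: cursor 2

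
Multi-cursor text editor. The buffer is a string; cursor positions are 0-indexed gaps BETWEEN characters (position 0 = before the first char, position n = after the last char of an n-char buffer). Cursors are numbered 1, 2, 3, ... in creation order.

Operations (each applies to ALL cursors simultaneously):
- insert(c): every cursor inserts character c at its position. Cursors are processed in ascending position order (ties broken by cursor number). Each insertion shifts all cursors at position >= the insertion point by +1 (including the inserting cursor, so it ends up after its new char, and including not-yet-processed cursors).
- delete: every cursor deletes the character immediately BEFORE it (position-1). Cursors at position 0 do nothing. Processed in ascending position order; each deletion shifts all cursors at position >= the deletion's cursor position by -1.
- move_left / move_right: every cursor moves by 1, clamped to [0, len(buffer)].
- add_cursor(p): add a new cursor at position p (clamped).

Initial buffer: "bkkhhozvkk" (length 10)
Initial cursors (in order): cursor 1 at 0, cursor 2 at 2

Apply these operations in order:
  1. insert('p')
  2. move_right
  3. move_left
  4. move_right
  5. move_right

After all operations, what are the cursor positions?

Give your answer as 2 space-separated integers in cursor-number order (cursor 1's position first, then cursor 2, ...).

Answer: 3 6

Derivation:
After op 1 (insert('p')): buffer="pbkpkhhozvkk" (len 12), cursors c1@1 c2@4, authorship 1..2........
After op 2 (move_right): buffer="pbkpkhhozvkk" (len 12), cursors c1@2 c2@5, authorship 1..2........
After op 3 (move_left): buffer="pbkpkhhozvkk" (len 12), cursors c1@1 c2@4, authorship 1..2........
After op 4 (move_right): buffer="pbkpkhhozvkk" (len 12), cursors c1@2 c2@5, authorship 1..2........
After op 5 (move_right): buffer="pbkpkhhozvkk" (len 12), cursors c1@3 c2@6, authorship 1..2........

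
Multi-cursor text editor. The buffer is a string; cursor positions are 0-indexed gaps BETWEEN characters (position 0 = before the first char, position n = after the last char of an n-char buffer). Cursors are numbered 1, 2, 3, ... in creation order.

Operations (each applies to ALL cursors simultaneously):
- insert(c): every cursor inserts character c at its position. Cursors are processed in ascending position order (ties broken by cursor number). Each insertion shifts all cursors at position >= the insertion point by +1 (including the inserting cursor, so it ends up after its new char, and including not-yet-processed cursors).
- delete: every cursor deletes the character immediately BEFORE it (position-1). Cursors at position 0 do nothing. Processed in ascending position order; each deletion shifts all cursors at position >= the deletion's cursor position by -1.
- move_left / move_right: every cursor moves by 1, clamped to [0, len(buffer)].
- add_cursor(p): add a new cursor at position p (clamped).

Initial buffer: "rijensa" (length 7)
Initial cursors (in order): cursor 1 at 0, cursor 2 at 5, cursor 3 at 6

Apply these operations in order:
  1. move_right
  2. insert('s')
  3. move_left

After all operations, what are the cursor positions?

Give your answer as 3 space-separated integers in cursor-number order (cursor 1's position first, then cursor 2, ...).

Answer: 1 7 9

Derivation:
After op 1 (move_right): buffer="rijensa" (len 7), cursors c1@1 c2@6 c3@7, authorship .......
After op 2 (insert('s')): buffer="rsijenssas" (len 10), cursors c1@2 c2@8 c3@10, authorship .1.....2.3
After op 3 (move_left): buffer="rsijenssas" (len 10), cursors c1@1 c2@7 c3@9, authorship .1.....2.3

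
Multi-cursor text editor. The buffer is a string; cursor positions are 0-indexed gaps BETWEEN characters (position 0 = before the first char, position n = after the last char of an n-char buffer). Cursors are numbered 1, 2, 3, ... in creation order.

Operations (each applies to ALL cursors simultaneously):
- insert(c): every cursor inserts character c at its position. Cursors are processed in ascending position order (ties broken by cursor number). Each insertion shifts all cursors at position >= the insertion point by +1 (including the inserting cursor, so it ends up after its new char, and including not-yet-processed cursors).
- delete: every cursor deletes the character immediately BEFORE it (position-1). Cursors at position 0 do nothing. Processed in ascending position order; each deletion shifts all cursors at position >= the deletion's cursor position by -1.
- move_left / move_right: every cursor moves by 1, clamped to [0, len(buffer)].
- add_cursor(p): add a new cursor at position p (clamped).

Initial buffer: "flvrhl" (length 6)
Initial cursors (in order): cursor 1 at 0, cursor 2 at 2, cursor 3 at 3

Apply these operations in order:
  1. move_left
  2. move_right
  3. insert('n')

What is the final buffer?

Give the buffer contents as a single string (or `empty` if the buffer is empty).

After op 1 (move_left): buffer="flvrhl" (len 6), cursors c1@0 c2@1 c3@2, authorship ......
After op 2 (move_right): buffer="flvrhl" (len 6), cursors c1@1 c2@2 c3@3, authorship ......
After op 3 (insert('n')): buffer="fnlnvnrhl" (len 9), cursors c1@2 c2@4 c3@6, authorship .1.2.3...

Answer: fnlnvnrhl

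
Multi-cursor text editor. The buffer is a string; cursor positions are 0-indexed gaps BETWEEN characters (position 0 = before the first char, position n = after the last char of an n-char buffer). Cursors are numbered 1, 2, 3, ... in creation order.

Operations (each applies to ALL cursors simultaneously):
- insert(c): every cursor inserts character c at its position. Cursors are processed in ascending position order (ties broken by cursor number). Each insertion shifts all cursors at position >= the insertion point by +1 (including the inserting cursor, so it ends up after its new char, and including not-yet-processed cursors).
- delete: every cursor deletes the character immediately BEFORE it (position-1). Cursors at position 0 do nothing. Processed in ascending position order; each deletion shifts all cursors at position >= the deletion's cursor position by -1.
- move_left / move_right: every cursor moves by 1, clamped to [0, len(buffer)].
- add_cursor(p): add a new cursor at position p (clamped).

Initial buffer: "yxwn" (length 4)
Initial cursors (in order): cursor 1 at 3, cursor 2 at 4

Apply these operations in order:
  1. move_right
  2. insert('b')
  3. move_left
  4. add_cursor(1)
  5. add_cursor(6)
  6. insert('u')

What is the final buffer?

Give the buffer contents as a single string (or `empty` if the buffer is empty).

After op 1 (move_right): buffer="yxwn" (len 4), cursors c1@4 c2@4, authorship ....
After op 2 (insert('b')): buffer="yxwnbb" (len 6), cursors c1@6 c2@6, authorship ....12
After op 3 (move_left): buffer="yxwnbb" (len 6), cursors c1@5 c2@5, authorship ....12
After op 4 (add_cursor(1)): buffer="yxwnbb" (len 6), cursors c3@1 c1@5 c2@5, authorship ....12
After op 5 (add_cursor(6)): buffer="yxwnbb" (len 6), cursors c3@1 c1@5 c2@5 c4@6, authorship ....12
After op 6 (insert('u')): buffer="yuxwnbuubu" (len 10), cursors c3@2 c1@8 c2@8 c4@10, authorship .3...11224

Answer: yuxwnbuubu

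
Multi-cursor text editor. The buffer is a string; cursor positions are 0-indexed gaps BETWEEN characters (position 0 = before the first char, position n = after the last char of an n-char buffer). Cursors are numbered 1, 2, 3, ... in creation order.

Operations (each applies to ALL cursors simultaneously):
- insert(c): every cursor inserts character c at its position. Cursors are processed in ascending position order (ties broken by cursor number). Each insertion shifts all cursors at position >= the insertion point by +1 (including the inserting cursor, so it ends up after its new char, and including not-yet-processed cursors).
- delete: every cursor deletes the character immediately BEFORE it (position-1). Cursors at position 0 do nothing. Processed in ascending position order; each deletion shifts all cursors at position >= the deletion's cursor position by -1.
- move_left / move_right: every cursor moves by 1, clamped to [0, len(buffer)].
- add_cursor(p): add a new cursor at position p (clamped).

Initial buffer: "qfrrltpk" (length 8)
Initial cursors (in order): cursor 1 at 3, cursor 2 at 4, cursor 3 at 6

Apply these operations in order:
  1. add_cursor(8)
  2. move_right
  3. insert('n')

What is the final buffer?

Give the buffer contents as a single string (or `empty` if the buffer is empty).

After op 1 (add_cursor(8)): buffer="qfrrltpk" (len 8), cursors c1@3 c2@4 c3@6 c4@8, authorship ........
After op 2 (move_right): buffer="qfrrltpk" (len 8), cursors c1@4 c2@5 c3@7 c4@8, authorship ........
After op 3 (insert('n')): buffer="qfrrnlntpnkn" (len 12), cursors c1@5 c2@7 c3@10 c4@12, authorship ....1.2..3.4

Answer: qfrrnlntpnkn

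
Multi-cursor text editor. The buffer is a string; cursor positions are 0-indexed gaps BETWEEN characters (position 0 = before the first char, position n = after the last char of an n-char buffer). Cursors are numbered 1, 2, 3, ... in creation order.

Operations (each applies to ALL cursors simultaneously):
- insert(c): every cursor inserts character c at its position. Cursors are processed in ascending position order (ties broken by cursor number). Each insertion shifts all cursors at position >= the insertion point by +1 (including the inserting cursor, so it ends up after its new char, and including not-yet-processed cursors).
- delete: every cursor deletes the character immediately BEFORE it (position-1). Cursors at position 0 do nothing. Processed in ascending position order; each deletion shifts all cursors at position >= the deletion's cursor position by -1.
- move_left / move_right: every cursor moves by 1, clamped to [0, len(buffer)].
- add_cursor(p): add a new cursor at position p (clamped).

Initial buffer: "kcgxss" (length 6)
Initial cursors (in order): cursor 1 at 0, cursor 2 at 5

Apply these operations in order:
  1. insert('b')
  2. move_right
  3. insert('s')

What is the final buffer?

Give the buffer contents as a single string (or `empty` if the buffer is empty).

After op 1 (insert('b')): buffer="bkcgxsbs" (len 8), cursors c1@1 c2@7, authorship 1.....2.
After op 2 (move_right): buffer="bkcgxsbs" (len 8), cursors c1@2 c2@8, authorship 1.....2.
After op 3 (insert('s')): buffer="bkscgxsbss" (len 10), cursors c1@3 c2@10, authorship 1.1....2.2

Answer: bkscgxsbss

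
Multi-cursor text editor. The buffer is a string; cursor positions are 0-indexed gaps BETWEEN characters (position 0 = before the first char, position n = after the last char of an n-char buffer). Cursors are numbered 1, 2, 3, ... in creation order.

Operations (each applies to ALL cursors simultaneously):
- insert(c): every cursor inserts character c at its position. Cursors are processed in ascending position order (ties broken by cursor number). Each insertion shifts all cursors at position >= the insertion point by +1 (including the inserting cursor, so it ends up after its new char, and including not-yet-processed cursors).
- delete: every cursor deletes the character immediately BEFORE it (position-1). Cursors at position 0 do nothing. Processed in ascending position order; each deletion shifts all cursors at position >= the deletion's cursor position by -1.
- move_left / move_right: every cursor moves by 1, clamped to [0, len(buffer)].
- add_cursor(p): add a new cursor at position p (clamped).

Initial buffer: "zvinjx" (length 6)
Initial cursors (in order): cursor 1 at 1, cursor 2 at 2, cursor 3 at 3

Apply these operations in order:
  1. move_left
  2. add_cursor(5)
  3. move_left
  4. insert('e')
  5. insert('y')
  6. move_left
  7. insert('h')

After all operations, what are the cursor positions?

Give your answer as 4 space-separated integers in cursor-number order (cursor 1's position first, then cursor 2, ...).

After op 1 (move_left): buffer="zvinjx" (len 6), cursors c1@0 c2@1 c3@2, authorship ......
After op 2 (add_cursor(5)): buffer="zvinjx" (len 6), cursors c1@0 c2@1 c3@2 c4@5, authorship ......
After op 3 (move_left): buffer="zvinjx" (len 6), cursors c1@0 c2@0 c3@1 c4@4, authorship ......
After op 4 (insert('e')): buffer="eezevinejx" (len 10), cursors c1@2 c2@2 c3@4 c4@8, authorship 12.3...4..
After op 5 (insert('y')): buffer="eeyyzeyvineyjx" (len 14), cursors c1@4 c2@4 c3@7 c4@12, authorship 1212.33...44..
After op 6 (move_left): buffer="eeyyzeyvineyjx" (len 14), cursors c1@3 c2@3 c3@6 c4@11, authorship 1212.33...44..
After op 7 (insert('h')): buffer="eeyhhyzehyvinehyjx" (len 18), cursors c1@5 c2@5 c3@9 c4@15, authorship 121122.333...444..

Answer: 5 5 9 15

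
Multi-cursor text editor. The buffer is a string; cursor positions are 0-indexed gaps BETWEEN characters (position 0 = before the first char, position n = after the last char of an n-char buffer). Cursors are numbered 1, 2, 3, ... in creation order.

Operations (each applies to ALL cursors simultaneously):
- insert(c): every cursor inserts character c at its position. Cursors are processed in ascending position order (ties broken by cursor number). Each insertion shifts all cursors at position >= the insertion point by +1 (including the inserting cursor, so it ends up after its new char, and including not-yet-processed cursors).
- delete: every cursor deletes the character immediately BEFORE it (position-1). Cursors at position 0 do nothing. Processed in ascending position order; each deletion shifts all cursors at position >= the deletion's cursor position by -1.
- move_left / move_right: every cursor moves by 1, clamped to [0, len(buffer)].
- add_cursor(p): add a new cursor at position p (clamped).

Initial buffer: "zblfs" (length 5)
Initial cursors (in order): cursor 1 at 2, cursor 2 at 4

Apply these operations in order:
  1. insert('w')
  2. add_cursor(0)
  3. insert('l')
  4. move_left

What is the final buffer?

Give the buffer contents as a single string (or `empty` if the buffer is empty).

After op 1 (insert('w')): buffer="zbwlfws" (len 7), cursors c1@3 c2@6, authorship ..1..2.
After op 2 (add_cursor(0)): buffer="zbwlfws" (len 7), cursors c3@0 c1@3 c2@6, authorship ..1..2.
After op 3 (insert('l')): buffer="lzbwllfwls" (len 10), cursors c3@1 c1@5 c2@9, authorship 3..11..22.
After op 4 (move_left): buffer="lzbwllfwls" (len 10), cursors c3@0 c1@4 c2@8, authorship 3..11..22.

Answer: lzbwllfwls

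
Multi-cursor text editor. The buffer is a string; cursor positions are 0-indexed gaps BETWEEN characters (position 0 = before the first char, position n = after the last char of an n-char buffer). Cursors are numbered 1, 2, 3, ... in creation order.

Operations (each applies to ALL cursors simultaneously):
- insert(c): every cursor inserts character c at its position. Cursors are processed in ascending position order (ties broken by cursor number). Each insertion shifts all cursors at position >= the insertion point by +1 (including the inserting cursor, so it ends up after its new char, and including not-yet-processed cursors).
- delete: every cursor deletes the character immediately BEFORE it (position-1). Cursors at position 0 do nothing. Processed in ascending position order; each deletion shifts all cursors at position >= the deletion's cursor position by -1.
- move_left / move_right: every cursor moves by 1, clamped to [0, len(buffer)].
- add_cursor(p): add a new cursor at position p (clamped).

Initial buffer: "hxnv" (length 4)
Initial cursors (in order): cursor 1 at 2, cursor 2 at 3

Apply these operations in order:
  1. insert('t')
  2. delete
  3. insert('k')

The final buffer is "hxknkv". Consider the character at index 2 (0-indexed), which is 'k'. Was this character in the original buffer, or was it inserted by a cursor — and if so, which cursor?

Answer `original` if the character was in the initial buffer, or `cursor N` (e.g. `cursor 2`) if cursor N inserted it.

After op 1 (insert('t')): buffer="hxtntv" (len 6), cursors c1@3 c2@5, authorship ..1.2.
After op 2 (delete): buffer="hxnv" (len 4), cursors c1@2 c2@3, authorship ....
After op 3 (insert('k')): buffer="hxknkv" (len 6), cursors c1@3 c2@5, authorship ..1.2.
Authorship (.=original, N=cursor N): . . 1 . 2 .
Index 2: author = 1

Answer: cursor 1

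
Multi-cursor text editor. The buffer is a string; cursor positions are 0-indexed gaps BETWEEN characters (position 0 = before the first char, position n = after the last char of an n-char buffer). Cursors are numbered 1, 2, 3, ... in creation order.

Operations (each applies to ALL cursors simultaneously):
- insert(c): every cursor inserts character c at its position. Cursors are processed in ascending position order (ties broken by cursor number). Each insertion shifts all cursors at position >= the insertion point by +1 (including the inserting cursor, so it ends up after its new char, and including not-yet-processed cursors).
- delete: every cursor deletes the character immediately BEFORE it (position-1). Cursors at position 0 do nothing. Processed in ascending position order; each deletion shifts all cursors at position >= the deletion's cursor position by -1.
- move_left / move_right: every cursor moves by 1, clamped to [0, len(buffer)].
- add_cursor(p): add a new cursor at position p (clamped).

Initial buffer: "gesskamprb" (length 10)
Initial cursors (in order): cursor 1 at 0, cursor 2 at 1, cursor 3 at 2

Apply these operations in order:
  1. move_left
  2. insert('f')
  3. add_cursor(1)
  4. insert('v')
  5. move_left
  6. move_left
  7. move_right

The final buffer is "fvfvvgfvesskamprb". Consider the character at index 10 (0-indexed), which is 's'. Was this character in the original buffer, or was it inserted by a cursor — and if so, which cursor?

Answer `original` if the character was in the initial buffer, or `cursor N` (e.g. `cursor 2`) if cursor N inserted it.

After op 1 (move_left): buffer="gesskamprb" (len 10), cursors c1@0 c2@0 c3@1, authorship ..........
After op 2 (insert('f')): buffer="ffgfesskamprb" (len 13), cursors c1@2 c2@2 c3@4, authorship 12.3.........
After op 3 (add_cursor(1)): buffer="ffgfesskamprb" (len 13), cursors c4@1 c1@2 c2@2 c3@4, authorship 12.3.........
After op 4 (insert('v')): buffer="fvfvvgfvesskamprb" (len 17), cursors c4@2 c1@5 c2@5 c3@8, authorship 14212.33.........
After op 5 (move_left): buffer="fvfvvgfvesskamprb" (len 17), cursors c4@1 c1@4 c2@4 c3@7, authorship 14212.33.........
After op 6 (move_left): buffer="fvfvvgfvesskamprb" (len 17), cursors c4@0 c1@3 c2@3 c3@6, authorship 14212.33.........
After op 7 (move_right): buffer="fvfvvgfvesskamprb" (len 17), cursors c4@1 c1@4 c2@4 c3@7, authorship 14212.33.........
Authorship (.=original, N=cursor N): 1 4 2 1 2 . 3 3 . . . . . . . . .
Index 10: author = original

Answer: original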